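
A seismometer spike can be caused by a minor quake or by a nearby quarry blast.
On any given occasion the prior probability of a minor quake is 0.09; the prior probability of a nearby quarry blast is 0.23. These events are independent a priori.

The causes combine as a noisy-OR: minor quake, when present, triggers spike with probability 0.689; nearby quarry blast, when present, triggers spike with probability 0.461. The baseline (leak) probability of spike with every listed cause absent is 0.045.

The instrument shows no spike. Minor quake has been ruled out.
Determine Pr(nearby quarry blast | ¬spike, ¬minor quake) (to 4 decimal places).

Under noisy-OR, P(spike | causes) = 1 − (1−0.045)·∏(1−qᵢ) over the active causes.
By total probability over both values of nearby quarry blast:
  P(¬spike | ¬minor quake) = 0.955×0.77 + 0.514745×0.23
        = 0.735350 + 0.118391 = 0.853741
Keeping only the nearby quarry blast-present terms gives 0.118391, so
  P(nearby quarry blast | ¬spike, ¬minor quake) = 0.118391 / 0.853741 ≈ 0.1387

Pr(nearby quarry blast | ¬spike, ¬minor quake) ≈ 0.1387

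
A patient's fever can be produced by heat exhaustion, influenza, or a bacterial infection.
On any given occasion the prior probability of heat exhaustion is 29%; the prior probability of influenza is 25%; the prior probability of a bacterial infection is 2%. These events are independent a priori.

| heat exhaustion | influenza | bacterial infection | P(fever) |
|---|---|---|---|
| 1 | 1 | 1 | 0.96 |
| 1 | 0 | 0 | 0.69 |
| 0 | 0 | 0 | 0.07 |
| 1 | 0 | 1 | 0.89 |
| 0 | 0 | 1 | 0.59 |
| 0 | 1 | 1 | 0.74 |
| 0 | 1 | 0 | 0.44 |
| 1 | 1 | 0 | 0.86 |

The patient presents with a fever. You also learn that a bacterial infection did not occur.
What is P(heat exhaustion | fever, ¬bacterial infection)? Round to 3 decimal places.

P(heat exhaustion | fever, ¬bacterial infection) ≈ 0.648

Weight on heat exhaustion=true, given the evidence: 0.150075 + 0.062350 = 0.212425
Denominator P(fever | ¬bacterial infection): 0.07×0.71×0.75 + 0.44×0.71×0.25 + 0.69×0.29×0.75 + 0.86×0.29×0.25 = 0.327800
P(heat exhaustion | fever, ¬bacterial infection) = 0.212425/0.327800 ≈ 0.648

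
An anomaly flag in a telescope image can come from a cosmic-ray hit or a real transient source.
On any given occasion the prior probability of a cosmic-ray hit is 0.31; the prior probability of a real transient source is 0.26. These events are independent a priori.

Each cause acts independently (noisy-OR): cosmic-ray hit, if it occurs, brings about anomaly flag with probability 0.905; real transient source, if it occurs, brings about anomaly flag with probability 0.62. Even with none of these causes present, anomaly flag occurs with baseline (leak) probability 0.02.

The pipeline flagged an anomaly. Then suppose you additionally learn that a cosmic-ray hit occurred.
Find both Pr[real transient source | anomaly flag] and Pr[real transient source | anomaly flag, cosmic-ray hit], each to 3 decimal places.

Pr[real transient source | anomaly flag] ≈ 0.466; Pr[real transient source | anomaly flag, cosmic-ray hit] ≈ 0.272

Under noisy-OR, P(anomaly flag | causes) = 1 − (1−0.02)·∏(1−qᵢ) over the active causes.
P(anomaly flag) = 0.02×0.69×0.74 + 0.6276×0.69×0.26 + 0.9069×0.31×0.74 + 0.964622×0.31×0.26 = 0.010212 + 0.112591 + 0.208043 + 0.077749 = 0.408595
The real transient source-present share is 0.112591 + 0.077749 = 0.190340.
P(real transient source | anomaly flag) = 0.190340 / 0.408595 ≈ 0.466

With the extra evidence:
Enumerate both values of real transient source and weight by the priors:
  P(anomaly flag | cosmic-ray hit) = 0.9069·0.74 + 0.964622·0.26
        = 0.671106 + 0.250802 = 0.921908
Keeping only the real transient source-present terms gives 0.250802, so
  P(real transient source | anomaly flag, cosmic-ray hit) = 0.250802 / 0.921908 ≈ 0.272
The drop from 0.466 to 0.272 is the explaining-away (discounting) effect.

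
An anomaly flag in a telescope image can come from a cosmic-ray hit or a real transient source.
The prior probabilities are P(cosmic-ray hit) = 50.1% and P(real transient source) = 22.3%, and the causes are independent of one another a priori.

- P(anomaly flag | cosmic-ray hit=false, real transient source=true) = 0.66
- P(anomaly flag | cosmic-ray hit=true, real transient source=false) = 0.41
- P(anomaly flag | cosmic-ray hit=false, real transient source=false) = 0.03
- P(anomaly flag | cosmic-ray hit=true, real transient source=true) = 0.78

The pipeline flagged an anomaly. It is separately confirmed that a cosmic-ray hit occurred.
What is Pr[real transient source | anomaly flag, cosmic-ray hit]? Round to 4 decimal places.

Weight on real transient source=true, given the evidence: 0.78·0.223 = 0.173940
Normalizer over all consistent configurations: 0.41·0.777 + 0.78·0.223 = 0.492510
Posterior = 0.173940 / 0.492510 ≈ 0.3532

Pr[real transient source | anomaly flag, cosmic-ray hit] ≈ 0.3532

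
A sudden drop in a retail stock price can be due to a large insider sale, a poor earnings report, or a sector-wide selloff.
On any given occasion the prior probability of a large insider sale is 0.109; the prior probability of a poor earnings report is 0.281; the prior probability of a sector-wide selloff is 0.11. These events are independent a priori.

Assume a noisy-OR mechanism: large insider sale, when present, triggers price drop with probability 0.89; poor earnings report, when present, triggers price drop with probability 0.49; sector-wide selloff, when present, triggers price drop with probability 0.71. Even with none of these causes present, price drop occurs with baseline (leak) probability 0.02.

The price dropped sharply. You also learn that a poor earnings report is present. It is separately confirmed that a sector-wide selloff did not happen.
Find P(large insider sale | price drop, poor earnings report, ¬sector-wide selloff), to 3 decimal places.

P(large insider sale | price drop, poor earnings report, ¬sector-wide selloff) ≈ 0.188

Under noisy-OR, P(price drop | causes) = 1 − (1−0.02)·∏(1−qᵢ) over the active causes.
Weight on large insider sale=true, given the evidence: 0.945022·0.109 = 0.103007
Normalizer over all consistent configurations: 0.5002·0.891 + 0.945022·0.109 = 0.548685
Posterior = 0.103007 / 0.548685 ≈ 0.188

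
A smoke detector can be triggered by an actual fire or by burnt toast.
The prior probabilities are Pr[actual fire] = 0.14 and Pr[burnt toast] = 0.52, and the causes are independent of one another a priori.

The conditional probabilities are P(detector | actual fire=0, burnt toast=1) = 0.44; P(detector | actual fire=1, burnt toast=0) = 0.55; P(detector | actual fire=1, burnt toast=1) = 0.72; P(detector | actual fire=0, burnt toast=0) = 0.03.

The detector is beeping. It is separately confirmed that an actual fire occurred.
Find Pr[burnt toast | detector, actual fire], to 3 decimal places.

Pr[burnt toast | detector, actual fire] ≈ 0.586

P(detector | actual fire) = 0.55*0.48 + 0.72*0.52 = 0.264000 + 0.374400 = 0.638400
Restricting to configurations with burnt toast present: 0.72*0.52 = 0.374400.
P(burnt toast | detector, actual fire) = 0.374400 / 0.638400 ≈ 0.586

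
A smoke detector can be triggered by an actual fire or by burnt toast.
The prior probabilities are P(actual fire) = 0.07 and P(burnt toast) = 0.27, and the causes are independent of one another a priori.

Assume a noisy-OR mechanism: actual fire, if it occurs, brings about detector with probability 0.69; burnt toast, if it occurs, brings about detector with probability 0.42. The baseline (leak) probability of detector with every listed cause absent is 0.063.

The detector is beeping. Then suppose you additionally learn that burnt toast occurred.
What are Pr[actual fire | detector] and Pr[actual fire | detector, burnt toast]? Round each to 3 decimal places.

Under noisy-OR, P(detector | causes) = 1 − (1−0.063)·∏(1−qᵢ) over the active causes.
P(detector) = 0.063·0.93·0.73 + 0.45654·0.93·0.27 + 0.70953·0.07·0.73 + 0.831527·0.07·0.27 = 0.042771 + 0.114637 + 0.036257 + 0.015716 = 0.209381
The actual fire-present share is 0.036257 + 0.015716 = 0.051973.
Hence the posterior is 0.051973/0.209381 ≈ 0.248.

Now also conditioning on burnt toast=true:
Weight on actual fire=true, given the evidence: 0.831527*0.07 = 0.058207
Denominator P(detector | burnt toast): 0.45654*0.93 + 0.831527*0.07 = 0.482789
P(actual fire | detector, burnt toast) = 0.058207/0.482789 ≈ 0.121
— burnt toast explains away the evidence for actual fire.

Pr[actual fire | detector] ≈ 0.248; Pr[actual fire | detector, burnt toast] ≈ 0.121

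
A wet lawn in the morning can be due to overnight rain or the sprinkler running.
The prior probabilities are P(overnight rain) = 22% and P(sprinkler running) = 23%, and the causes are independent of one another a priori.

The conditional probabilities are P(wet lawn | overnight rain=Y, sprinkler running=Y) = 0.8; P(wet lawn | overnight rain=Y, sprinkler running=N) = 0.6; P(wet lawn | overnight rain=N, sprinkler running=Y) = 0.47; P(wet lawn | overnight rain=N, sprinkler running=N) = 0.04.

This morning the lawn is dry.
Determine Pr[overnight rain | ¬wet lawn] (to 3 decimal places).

Pr[overnight rain | ¬wet lawn] ≈ 0.104

Sum P(¬wet lawn|·) weighted by the priors over the 4 (overnight rain, sprinkler running) configurations:
  P(¬wet lawn) = 0.96·0.78·0.77 + 0.53·0.78·0.23 + 0.4·0.22·0.77 + 0.2·0.22·0.23
        = 0.576576 + 0.095082 + 0.067760 + 0.010120 = 0.749538
Configurations with overnight rain contribute 0.077880, so
  P(overnight rain | ¬wet lawn) = 0.077880 / 0.749538 ≈ 0.104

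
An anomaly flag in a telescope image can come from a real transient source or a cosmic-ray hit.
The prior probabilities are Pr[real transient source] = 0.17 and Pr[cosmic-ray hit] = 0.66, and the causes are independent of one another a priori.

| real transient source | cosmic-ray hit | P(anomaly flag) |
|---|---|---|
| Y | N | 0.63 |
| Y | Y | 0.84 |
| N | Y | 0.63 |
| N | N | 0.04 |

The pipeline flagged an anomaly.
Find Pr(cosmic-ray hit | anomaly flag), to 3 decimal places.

Numerator (weight on configurations with cosmic-ray hit): 0.345114 + 0.094248 = 0.439362
Normalizer over all consistent configurations: 0.04·0.83·0.34 + 0.63·0.83·0.66 + 0.63·0.17·0.34 + 0.84·0.17·0.66 = 0.487064
P(cosmic-ray hit | anomaly flag) = 0.439362/0.487064 ≈ 0.902

Pr(cosmic-ray hit | anomaly flag) ≈ 0.902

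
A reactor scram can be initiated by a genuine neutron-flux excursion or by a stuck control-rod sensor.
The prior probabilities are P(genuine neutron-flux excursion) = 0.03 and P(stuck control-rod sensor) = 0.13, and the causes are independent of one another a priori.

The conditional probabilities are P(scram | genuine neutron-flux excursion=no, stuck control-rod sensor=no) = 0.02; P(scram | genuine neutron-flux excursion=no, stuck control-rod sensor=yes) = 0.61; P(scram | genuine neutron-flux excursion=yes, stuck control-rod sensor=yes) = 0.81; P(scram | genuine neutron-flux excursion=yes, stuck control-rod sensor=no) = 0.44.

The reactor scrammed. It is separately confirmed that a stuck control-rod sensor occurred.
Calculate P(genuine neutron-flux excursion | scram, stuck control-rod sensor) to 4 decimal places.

P(scram | stuck control-rod sensor) = 0.61·0.97 + 0.81·0.03 = 0.591700 + 0.024300 = 0.616000
Of this, 0.024300 comes from 0.81·0.03 (the genuine neutron-flux excursion=true cases).
So P(genuine neutron-flux excursion | scram, stuck control-rod sensor) = 0.024300/0.616000 ≈ 0.0394.

P(genuine neutron-flux excursion | scram, stuck control-rod sensor) ≈ 0.0394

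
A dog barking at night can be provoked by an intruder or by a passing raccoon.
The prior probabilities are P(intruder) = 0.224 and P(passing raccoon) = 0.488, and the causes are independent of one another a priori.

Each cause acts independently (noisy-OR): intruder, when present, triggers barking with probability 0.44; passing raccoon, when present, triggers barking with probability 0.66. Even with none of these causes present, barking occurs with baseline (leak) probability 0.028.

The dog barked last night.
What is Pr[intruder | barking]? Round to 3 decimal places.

Under noisy-OR, P(barking | causes) = 1 − (1−0.028)·∏(1−qᵢ) over the active causes.
Enumerate the 4 (intruder, passing raccoon) configurations and weight by the priors:
  P(barking) = 0.028*0.776*0.512 + 0.66952*0.776*0.488 + 0.45568*0.224*0.512 + 0.814931*0.224*0.488
        = 0.011125 + 0.253539 + 0.052261 + 0.089082 = 0.406007
The terms with intruder present sum to 0.141343, so
  P(intruder | barking) = 0.141343 / 0.406007 ≈ 0.348

Pr[intruder | barking] ≈ 0.348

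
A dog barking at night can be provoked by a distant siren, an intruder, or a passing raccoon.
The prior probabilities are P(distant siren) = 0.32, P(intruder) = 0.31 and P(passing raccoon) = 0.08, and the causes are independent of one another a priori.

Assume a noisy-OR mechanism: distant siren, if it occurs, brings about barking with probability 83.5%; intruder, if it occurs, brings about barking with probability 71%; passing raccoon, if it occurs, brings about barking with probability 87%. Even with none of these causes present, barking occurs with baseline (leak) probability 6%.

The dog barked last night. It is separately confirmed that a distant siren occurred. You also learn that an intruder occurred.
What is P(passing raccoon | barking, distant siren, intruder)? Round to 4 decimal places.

Under noisy-OR, P(barking | causes) = 1 − (1−0.06)·∏(1−qᵢ) over the active causes.
By total probability over both values of passing raccoon:
  P(barking | distant siren, intruder) = 0.955021×0.92 + 0.994153×0.08
        = 0.878619 + 0.079532 = 0.958151
Keeping only the passing raccoon-present terms gives 0.079532, so
  P(passing raccoon | barking, distant siren, intruder) = 0.079532 / 0.958151 ≈ 0.0830

P(passing raccoon | barking, distant siren, intruder) ≈ 0.0830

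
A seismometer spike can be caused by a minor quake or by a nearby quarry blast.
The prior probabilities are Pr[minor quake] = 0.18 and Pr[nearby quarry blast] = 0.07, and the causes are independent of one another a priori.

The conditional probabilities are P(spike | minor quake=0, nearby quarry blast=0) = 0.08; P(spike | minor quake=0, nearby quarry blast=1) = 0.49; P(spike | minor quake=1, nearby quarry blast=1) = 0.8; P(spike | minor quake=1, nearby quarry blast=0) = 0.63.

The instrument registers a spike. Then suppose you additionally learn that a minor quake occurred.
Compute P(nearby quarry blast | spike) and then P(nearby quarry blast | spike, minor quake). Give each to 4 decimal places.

Weight on nearby quarry blast=true, given the evidence: 0.028126 + 0.010080 = 0.038206
The normalizing constant is 0.08*0.82*0.93 + 0.49*0.82*0.07 + 0.63*0.18*0.93 + 0.8*0.18*0.07 = 0.204676
P(nearby quarry blast | spike) = 0.038206/0.204676 ≈ 0.1867

Now also conditioning on minor quake=true:
Sum P(spike|·) weighted by the priors over both values of nearby quarry blast:
  P(spike | minor quake) = 0.63·0.93 + 0.8·0.07
        = 0.585900 + 0.056000 = 0.641900
Keeping only the nearby quarry blast-present terms gives 0.056000, so
  P(nearby quarry blast | spike, minor quake) = 0.056000 / 0.641900 ≈ 0.0872

P(nearby quarry blast | spike) ≈ 0.1867; P(nearby quarry blast | spike, minor quake) ≈ 0.0872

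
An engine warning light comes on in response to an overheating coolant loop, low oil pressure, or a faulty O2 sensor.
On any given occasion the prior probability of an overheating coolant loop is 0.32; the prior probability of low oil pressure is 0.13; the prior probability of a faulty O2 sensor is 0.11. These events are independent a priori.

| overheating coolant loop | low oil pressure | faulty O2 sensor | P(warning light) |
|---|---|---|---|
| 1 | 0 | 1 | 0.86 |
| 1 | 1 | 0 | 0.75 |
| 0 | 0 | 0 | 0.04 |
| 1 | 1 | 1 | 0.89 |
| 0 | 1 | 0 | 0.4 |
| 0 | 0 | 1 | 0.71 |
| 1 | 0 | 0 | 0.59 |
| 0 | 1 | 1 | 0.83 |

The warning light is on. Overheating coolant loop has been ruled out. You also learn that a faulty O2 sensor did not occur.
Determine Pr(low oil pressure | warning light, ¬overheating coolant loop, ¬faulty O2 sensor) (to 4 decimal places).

Pr(low oil pressure | warning light, ¬overheating coolant loop, ¬faulty O2 sensor) ≈ 0.5991

Numerator (weight on configurations with low oil pressure): 0.4*0.13 = 0.052000
Normalizer over all consistent configurations: 0.04*0.87 + 0.4*0.13 = 0.086800
Posterior = 0.052000 / 0.086800 ≈ 0.5991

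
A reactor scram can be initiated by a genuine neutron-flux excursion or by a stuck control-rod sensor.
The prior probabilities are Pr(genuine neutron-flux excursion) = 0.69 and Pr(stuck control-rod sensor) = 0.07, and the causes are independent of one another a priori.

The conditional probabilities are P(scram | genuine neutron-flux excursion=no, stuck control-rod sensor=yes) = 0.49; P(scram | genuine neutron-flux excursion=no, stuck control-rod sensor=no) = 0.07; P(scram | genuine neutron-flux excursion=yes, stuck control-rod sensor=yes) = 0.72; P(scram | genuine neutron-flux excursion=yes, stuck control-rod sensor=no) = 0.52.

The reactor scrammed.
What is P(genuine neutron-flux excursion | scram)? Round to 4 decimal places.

For the numerator, keep only genuine neutron-flux excursion=true terms: 0.333684 + 0.034776 = 0.368460
Normalizer over all consistent configurations: 0.07×0.31×0.93 + 0.49×0.31×0.07 + 0.52×0.69×0.93 + 0.72×0.69×0.07 = 0.399274
Posterior = 0.368460 / 0.399274 ≈ 0.9228

P(genuine neutron-flux excursion | scram) ≈ 0.9228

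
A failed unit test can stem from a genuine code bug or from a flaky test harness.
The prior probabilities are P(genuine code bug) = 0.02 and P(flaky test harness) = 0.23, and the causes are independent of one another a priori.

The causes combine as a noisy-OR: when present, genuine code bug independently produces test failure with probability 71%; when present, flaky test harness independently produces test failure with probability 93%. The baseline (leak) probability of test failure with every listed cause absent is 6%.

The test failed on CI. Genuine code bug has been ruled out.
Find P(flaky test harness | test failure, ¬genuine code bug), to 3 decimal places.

Under noisy-OR, P(test failure | causes) = 1 − (1−0.06)·∏(1−qᵢ) over the active causes.
Sum P(test failure|·) weighted by the priors over both values of flaky test harness:
  P(test failure | ¬genuine code bug) = 0.06×0.77 + 0.9342×0.23
        = 0.046200 + 0.214866 = 0.261066
Keeping only the flaky test harness-present terms gives 0.214866, so
  P(flaky test harness | test failure, ¬genuine code bug) = 0.214866 / 0.261066 ≈ 0.823

P(flaky test harness | test failure, ¬genuine code bug) ≈ 0.823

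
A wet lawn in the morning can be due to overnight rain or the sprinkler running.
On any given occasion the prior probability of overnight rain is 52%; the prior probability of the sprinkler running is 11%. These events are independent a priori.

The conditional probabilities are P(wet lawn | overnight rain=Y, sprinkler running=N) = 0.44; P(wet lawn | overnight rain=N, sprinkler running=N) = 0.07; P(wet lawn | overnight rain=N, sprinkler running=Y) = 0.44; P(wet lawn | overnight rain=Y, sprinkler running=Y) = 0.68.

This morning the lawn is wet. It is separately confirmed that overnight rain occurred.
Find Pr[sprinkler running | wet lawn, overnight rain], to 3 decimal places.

Pr[sprinkler running | wet lawn, overnight rain] ≈ 0.160

P(wet lawn | overnight rain) = 0.44·0.89 + 0.68·0.11 = 0.391600 + 0.074800 = 0.466400
Restricting to configurations with sprinkler running present: 0.68·0.11 = 0.074800.
P(sprinkler running | wet lawn, overnight rain) = 0.074800 / 0.466400 ≈ 0.160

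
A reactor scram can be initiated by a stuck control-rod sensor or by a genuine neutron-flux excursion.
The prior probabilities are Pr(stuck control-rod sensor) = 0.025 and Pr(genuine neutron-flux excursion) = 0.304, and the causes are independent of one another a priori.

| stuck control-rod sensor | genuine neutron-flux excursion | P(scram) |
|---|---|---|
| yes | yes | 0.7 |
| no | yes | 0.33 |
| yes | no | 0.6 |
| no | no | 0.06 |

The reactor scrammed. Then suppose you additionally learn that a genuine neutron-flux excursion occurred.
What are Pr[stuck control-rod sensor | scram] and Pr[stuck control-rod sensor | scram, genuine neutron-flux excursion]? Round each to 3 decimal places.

Pr[stuck control-rod sensor | scram] ≈ 0.102; Pr[stuck control-rod sensor | scram, genuine neutron-flux excursion] ≈ 0.052

By total probability over the 4 (stuck control-rod sensor, genuine neutron-flux excursion) configurations:
  P(scram) = 0.06*0.975*0.696 + 0.33*0.975*0.304 + 0.6*0.025*0.696 + 0.7*0.025*0.304
        = 0.040716 + 0.097812 + 0.010440 + 0.005320 = 0.154288
The terms with stuck control-rod sensor present sum to 0.015760, so
  P(stuck control-rod sensor | scram) = 0.015760 / 0.154288 ≈ 0.102

Now condition on the additional information:
P(scram | genuine neutron-flux excursion) = 0.33×0.975 + 0.7×0.025 = 0.321750 + 0.017500 = 0.339250
The stuck control-rod sensor-present share is 0.7×0.025 = 0.017500.
Hence the posterior is 0.017500/0.339250 ≈ 0.052.
This is intercausal reasoning (explaining away): once genuine neutron-flux excursion accounts for the scram, stuck control-rod sensor becomes less likely.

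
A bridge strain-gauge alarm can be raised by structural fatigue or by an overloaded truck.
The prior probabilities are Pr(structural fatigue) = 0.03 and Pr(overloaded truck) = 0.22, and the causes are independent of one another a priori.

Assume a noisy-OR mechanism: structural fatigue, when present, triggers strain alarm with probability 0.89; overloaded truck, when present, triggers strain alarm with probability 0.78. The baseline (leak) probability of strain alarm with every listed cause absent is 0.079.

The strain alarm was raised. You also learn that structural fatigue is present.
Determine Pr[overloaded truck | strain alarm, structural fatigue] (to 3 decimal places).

Pr[overloaded truck | strain alarm, structural fatigue] ≈ 0.235

Under noisy-OR, P(strain alarm | causes) = 1 − (1−0.079)·∏(1−qᵢ) over the active causes.
Sum P(strain alarm|·) weighted by the priors over both values of overloaded truck:
  P(strain alarm | structural fatigue) = 0.89869·0.78 + 0.977712·0.22
        = 0.700978 + 0.215097 = 0.916075
Configurations with overloaded truck contribute 0.215097, so
  P(overloaded truck | strain alarm, structural fatigue) = 0.215097 / 0.916075 ≈ 0.235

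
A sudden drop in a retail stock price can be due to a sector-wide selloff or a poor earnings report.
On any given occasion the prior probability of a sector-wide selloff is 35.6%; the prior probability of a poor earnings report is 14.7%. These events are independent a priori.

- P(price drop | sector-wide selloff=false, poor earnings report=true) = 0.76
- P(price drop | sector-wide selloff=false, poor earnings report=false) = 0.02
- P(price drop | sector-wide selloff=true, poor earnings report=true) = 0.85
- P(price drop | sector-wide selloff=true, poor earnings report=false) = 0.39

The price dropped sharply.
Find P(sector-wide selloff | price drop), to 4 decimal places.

Numerator (weight on configurations with sector-wide selloff): 0.118431 + 0.044482 = 0.162913
Normalizer over all consistent configurations: 0.02×0.644×0.853 + 0.76×0.644×0.147 + 0.39×0.356×0.853 + 0.85×0.356×0.147 = 0.245848
P(sector-wide selloff | price drop) = 0.162913/0.245848 ≈ 0.6627

P(sector-wide selloff | price drop) ≈ 0.6627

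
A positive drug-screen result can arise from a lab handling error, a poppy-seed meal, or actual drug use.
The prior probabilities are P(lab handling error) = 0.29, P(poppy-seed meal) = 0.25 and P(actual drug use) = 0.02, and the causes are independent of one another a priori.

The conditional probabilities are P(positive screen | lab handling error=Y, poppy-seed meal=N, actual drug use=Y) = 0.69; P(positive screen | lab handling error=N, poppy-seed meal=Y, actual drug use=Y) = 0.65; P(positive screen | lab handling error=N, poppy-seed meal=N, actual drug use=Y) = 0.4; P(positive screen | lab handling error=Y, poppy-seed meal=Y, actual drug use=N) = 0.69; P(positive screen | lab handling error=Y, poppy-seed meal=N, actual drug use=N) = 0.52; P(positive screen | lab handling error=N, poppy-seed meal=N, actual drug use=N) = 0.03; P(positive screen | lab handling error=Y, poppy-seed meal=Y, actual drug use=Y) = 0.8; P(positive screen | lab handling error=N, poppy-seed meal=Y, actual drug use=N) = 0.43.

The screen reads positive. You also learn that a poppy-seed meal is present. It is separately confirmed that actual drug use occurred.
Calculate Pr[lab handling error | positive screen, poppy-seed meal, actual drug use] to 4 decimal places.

Pr[lab handling error | positive screen, poppy-seed meal, actual drug use] ≈ 0.3345

Weight on lab handling error=true, given the evidence: 0.8·0.29 = 0.232000
The normalizing constant is 0.65·0.71 + 0.8·0.29 = 0.693500
P(lab handling error | positive screen, poppy-seed meal, actual drug use) = 0.232000/0.693500 ≈ 0.3345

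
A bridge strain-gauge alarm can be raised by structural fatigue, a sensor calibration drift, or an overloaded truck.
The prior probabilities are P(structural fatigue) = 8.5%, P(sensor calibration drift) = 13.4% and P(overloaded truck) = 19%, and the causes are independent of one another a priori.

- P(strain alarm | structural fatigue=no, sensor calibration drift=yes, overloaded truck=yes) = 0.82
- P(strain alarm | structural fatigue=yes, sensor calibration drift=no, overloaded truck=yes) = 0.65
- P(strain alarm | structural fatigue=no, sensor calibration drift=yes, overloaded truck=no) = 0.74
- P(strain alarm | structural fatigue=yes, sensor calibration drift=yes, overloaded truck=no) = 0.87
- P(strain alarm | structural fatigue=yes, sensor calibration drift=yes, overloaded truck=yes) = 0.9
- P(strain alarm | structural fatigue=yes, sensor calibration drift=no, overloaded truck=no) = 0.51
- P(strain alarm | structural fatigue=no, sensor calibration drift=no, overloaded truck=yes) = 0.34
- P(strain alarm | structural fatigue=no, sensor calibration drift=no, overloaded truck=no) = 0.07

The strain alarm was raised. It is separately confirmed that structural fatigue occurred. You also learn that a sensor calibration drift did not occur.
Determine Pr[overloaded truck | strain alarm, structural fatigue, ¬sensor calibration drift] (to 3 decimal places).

Pr[overloaded truck | strain alarm, structural fatigue, ¬sensor calibration drift] ≈ 0.230

For the numerator, keep only overloaded truck=true terms: 0.65×0.19 = 0.123500
The normalizing constant is 0.51×0.81 + 0.65×0.19 = 0.536600
Posterior = 0.123500 / 0.536600 ≈ 0.230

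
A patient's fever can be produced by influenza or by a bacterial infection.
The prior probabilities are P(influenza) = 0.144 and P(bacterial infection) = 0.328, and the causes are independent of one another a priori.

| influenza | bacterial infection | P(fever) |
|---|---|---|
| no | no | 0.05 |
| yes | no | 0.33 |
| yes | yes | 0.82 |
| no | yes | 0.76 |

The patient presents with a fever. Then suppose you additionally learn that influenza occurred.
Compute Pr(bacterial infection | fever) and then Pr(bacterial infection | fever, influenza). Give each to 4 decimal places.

P(fever) = 0.05×0.856×0.672 + 0.76×0.856×0.328 + 0.33×0.144×0.672 + 0.82×0.144×0.328 = 0.028762 + 0.213384 + 0.031933 + 0.038730 = 0.312809
Restricting to configurations with bacterial infection present: 0.213384 + 0.038730 = 0.252114.
P(bacterial infection | fever) = 0.252114 / 0.312809 ≈ 0.8060

With the extra evidence:
P(fever | influenza) = 0.33*0.672 + 0.82*0.328 = 0.221760 + 0.268960 = 0.490720
Restricting to configurations with bacterial infection present: 0.82*0.328 = 0.268960.
Hence the posterior is 0.268960/0.490720 ≈ 0.5481.

Pr(bacterial infection | fever) ≈ 0.8060; Pr(bacterial infection | fever, influenza) ≈ 0.5481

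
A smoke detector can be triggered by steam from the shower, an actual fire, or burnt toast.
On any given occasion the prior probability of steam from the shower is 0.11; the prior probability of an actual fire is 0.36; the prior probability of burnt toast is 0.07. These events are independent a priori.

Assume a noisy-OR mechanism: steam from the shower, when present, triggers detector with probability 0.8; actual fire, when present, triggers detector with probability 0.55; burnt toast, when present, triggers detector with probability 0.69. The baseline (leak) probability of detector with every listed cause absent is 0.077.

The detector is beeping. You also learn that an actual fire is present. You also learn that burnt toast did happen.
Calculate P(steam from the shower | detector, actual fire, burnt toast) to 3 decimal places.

P(steam from the shower | detector, actual fire, burnt toast) ≈ 0.121

Under noisy-OR, P(detector | causes) = 1 − (1−0.077)·∏(1−qᵢ) over the active causes.
Numerator (weight on configurations with steam from the shower): 0.974248×0.11 = 0.107167
Denominator P(detector | actual fire, burnt toast): 0.871242×0.89 + 0.974248×0.11 = 0.882572
P(steam from the shower | detector, actual fire, burnt toast) = 0.107167/0.882572 ≈ 0.121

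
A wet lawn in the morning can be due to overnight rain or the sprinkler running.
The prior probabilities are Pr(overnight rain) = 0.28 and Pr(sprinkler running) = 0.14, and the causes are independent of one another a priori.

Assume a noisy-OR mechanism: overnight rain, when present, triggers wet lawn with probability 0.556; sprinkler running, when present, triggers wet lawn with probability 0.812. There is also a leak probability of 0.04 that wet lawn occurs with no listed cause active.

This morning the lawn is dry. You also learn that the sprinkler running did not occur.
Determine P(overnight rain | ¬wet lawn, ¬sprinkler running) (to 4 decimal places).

P(overnight rain | ¬wet lawn, ¬sprinkler running) ≈ 0.1472

Under noisy-OR, P(wet lawn | causes) = 1 − (1−0.04)·∏(1−qᵢ) over the active causes.
P(¬wet lawn | ¬sprinkler running) = 0.96·0.72 + 0.42624·0.28 = 0.691200 + 0.119347 = 0.810547
Of this, 0.119347 comes from 0.42624·0.28 (the overnight rain=true cases).
So P(overnight rain | ¬wet lawn, ¬sprinkler running) = 0.119347/0.810547 ≈ 0.1472.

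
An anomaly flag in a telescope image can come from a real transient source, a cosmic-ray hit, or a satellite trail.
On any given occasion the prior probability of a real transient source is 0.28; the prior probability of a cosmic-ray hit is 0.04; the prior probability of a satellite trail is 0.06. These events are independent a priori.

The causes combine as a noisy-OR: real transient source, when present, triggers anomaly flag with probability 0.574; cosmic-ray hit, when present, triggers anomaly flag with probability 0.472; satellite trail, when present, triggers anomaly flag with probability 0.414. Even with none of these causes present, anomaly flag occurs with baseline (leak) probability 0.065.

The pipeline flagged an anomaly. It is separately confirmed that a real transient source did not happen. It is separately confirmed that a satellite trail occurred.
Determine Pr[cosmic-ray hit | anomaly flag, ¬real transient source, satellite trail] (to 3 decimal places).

Pr[cosmic-ray hit | anomaly flag, ¬real transient source, satellite trail] ≈ 0.061

Under noisy-OR, P(anomaly flag | causes) = 1 − (1−0.065)·∏(1−qᵢ) over the active causes.
P(anomaly flag | ¬real transient source, satellite trail) = 0.45209×0.96 + 0.710704×0.04 = 0.434006 + 0.028428 = 0.462434
Restricting to configurations with cosmic-ray hit present: 0.710704×0.04 = 0.028428.
P(cosmic-ray hit | anomaly flag, ¬real transient source, satellite trail) = 0.028428 / 0.462434 ≈ 0.061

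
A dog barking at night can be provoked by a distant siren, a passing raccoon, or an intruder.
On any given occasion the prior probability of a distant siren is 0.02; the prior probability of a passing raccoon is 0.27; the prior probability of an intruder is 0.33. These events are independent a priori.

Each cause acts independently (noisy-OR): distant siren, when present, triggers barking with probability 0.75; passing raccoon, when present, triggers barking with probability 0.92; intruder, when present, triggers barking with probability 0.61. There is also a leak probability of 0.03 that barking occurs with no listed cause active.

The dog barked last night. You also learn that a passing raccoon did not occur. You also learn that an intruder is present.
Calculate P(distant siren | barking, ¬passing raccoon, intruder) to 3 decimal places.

Under noisy-OR, P(barking | causes) = 1 − (1−0.03)·∏(1−qᵢ) over the active causes.
P(barking | ¬passing raccoon, intruder) = 0.6217×0.98 + 0.905425×0.02 = 0.609266 + 0.018108 = 0.627374
Restricting to configurations with distant siren present: 0.905425×0.02 = 0.018108.
Hence the posterior is 0.018108/0.627374 ≈ 0.029.

P(distant siren | barking, ¬passing raccoon, intruder) ≈ 0.029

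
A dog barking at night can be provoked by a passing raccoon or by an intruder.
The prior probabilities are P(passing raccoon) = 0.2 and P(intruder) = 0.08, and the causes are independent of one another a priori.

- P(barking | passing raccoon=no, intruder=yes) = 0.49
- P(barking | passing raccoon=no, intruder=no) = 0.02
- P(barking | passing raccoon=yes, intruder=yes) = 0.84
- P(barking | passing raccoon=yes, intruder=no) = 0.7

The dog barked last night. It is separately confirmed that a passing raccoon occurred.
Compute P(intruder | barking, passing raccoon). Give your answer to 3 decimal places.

P(intruder | barking, passing raccoon) ≈ 0.094

Numerator (weight on configurations with intruder): 0.84·0.08 = 0.067200
Normalizer over all consistent configurations: 0.7·0.92 + 0.84·0.08 = 0.711200
Posterior = 0.067200 / 0.711200 ≈ 0.094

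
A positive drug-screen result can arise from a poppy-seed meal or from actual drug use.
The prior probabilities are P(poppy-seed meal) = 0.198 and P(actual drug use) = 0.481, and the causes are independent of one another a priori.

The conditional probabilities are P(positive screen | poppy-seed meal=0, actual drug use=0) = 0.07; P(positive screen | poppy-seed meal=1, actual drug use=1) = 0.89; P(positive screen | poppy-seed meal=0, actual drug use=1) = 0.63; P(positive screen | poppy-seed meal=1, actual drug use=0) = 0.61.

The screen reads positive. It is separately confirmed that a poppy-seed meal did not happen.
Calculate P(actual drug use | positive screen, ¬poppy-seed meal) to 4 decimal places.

P(actual drug use | positive screen, ¬poppy-seed meal) ≈ 0.8929

P(positive screen | ¬poppy-seed meal) = 0.07*0.519 + 0.63*0.481 = 0.036330 + 0.303030 = 0.339360
Restricting to configurations with actual drug use present: 0.63*0.481 = 0.303030.
Hence the posterior is 0.303030/0.339360 ≈ 0.8929.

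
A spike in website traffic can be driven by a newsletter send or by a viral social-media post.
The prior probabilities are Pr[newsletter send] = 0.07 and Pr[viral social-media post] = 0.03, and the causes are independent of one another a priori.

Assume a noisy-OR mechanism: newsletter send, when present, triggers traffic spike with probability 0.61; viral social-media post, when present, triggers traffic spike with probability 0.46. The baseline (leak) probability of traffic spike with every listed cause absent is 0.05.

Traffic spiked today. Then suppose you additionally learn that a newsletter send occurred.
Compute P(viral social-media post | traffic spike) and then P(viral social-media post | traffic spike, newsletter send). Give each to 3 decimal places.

Under noisy-OR, P(traffic spike | causes) = 1 − (1−0.05)·∏(1−qᵢ) over the active causes.
Numerator (weight on configurations with viral social-media post): 0.013587 + 0.001680 = 0.015267
Denominator P(traffic spike): 0.05·0.93·0.97 + 0.487·0.93·0.03 + 0.6295·0.07·0.97 + 0.79993·0.07·0.03 = 0.103115
P(viral social-media post | traffic spike) = 0.015267/0.103115 ≈ 0.148

Now also conditioning on newsletter send=true:
P(traffic spike | newsletter send) = 0.6295×0.97 + 0.79993×0.03 = 0.610615 + 0.023998 = 0.634613
The viral social-media post-present share is 0.79993×0.03 = 0.023998.
Hence the posterior is 0.023998/0.634613 ≈ 0.038.
Conditioning on newsletter send lowers the posterior on viral social-media post: the classic explaining-away effect in a common-effect structure.

P(viral social-media post | traffic spike) ≈ 0.148; P(viral social-media post | traffic spike, newsletter send) ≈ 0.038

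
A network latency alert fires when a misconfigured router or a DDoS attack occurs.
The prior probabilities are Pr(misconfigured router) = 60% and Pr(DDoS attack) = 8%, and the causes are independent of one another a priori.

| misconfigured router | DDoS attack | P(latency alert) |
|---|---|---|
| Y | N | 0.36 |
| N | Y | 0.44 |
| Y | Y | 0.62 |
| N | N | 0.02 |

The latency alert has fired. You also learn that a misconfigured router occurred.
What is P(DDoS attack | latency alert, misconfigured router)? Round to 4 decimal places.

Enumerate both values of DDoS attack and weight by the priors:
  P(latency alert | misconfigured router) = 0.36×0.92 + 0.62×0.08
        = 0.331200 + 0.049600 = 0.380800
Configurations with DDoS attack contribute 0.049600, so
  P(DDoS attack | latency alert, misconfigured router) = 0.049600 / 0.380800 ≈ 0.1303

P(DDoS attack | latency alert, misconfigured router) ≈ 0.1303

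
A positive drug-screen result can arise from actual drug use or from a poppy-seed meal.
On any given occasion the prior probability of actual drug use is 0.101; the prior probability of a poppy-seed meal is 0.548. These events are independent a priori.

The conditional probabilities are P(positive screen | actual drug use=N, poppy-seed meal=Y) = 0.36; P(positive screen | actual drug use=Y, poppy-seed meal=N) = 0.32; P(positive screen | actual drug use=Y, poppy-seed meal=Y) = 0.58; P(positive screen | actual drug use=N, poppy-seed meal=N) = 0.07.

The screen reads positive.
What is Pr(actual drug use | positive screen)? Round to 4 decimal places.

By total probability over the 4 (actual drug use, poppy-seed meal) configurations:
  P(positive screen) = 0.07×0.899×0.452 + 0.36×0.899×0.548 + 0.32×0.101×0.452 + 0.58×0.101×0.548
        = 0.028444 + 0.177355 + 0.014609 + 0.032102 = 0.252510
Keeping only the actual drug use-present terms gives 0.046711, so
  P(actual drug use | positive screen) = 0.046711 / 0.252510 ≈ 0.1850

Pr(actual drug use | positive screen) ≈ 0.1850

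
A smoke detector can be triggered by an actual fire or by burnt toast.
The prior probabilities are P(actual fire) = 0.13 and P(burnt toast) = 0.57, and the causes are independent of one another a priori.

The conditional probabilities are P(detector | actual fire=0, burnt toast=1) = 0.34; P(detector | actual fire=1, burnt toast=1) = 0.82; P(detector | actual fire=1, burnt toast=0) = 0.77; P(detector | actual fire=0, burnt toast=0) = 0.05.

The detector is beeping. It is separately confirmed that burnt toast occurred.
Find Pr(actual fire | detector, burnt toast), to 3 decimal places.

Sum P(detector|·) weighted by the priors over both values of actual fire:
  P(detector | burnt toast) = 0.34*0.87 + 0.82*0.13
        = 0.295800 + 0.106600 = 0.402400
Configurations with actual fire contribute 0.106600, so
  P(actual fire | detector, burnt toast) = 0.106600 / 0.402400 ≈ 0.265

Pr(actual fire | detector, burnt toast) ≈ 0.265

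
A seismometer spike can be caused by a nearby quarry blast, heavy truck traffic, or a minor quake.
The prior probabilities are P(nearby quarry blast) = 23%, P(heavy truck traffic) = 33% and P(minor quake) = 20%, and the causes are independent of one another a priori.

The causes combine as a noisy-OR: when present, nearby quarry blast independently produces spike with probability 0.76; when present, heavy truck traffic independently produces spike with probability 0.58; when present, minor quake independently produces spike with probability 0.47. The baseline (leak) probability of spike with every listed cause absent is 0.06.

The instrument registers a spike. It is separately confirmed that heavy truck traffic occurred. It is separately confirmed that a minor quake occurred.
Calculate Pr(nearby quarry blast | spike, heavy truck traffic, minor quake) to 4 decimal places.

Pr(nearby quarry blast | spike, heavy truck traffic, minor quake) ≈ 0.2640

Under noisy-OR, P(spike | causes) = 1 − (1−0.06)·∏(1−qᵢ) over the active causes.
By total probability over both values of nearby quarry blast:
  P(spike | heavy truck traffic, minor quake) = 0.790756·0.77 + 0.949781·0.23
        = 0.608882 + 0.218450 = 0.827332
The terms with nearby quarry blast present sum to 0.218450, so
  P(nearby quarry blast | spike, heavy truck traffic, minor quake) = 0.218450 / 0.827332 ≈ 0.2640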